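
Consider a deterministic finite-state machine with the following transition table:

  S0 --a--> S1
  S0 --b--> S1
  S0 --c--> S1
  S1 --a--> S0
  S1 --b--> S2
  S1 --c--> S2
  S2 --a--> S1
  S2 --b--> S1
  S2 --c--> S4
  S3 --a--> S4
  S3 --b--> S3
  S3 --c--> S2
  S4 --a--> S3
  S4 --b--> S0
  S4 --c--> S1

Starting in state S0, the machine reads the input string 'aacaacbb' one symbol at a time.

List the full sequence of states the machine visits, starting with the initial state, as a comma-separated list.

Answer: S0, S1, S0, S1, S0, S1, S2, S1, S2

Derivation:
Start: S0
  read 'a': S0 --a--> S1
  read 'a': S1 --a--> S0
  read 'c': S0 --c--> S1
  read 'a': S1 --a--> S0
  read 'a': S0 --a--> S1
  read 'c': S1 --c--> S2
  read 'b': S2 --b--> S1
  read 'b': S1 --b--> S2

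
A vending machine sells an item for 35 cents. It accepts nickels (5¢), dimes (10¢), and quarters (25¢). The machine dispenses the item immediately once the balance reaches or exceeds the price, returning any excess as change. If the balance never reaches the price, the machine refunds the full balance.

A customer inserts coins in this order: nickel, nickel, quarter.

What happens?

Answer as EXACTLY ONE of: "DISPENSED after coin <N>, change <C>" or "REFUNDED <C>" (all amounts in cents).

Price: 35¢
Coin 1 (nickel, 5¢): balance = 5¢
Coin 2 (nickel, 5¢): balance = 10¢
Coin 3 (quarter, 25¢): balance = 35¢
  → balance >= price → DISPENSE, change = 35 - 35 = 0¢

Answer: DISPENSED after coin 3, change 0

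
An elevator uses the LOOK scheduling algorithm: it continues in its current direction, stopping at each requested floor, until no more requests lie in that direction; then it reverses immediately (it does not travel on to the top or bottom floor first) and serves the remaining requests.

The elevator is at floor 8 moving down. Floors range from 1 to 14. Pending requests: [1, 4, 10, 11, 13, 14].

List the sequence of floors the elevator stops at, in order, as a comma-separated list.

Current: 8, moving DOWN
Serve below first (descending): [4, 1]
Then reverse, serve above (ascending): [10, 11, 13, 14]

Answer: 4, 1, 10, 11, 13, 14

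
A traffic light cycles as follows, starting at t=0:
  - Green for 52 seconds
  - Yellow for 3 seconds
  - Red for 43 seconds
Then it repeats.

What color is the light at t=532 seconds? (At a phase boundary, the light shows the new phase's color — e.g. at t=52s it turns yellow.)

Answer: green

Derivation:
Cycle length = 52 + 3 + 43 = 98s
t = 532, phase_t = 532 mod 98 = 42
42 < 52 (green end) → GREEN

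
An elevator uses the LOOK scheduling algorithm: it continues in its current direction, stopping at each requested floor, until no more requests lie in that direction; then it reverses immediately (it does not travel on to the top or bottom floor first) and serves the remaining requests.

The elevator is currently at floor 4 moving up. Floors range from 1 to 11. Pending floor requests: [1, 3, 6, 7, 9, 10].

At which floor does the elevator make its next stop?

Answer: 6

Derivation:
Current floor: 4, direction: up
Requests above: [6, 7, 9, 10]
Requests below: [1, 3]
Moving up and requests lie above → nearest above is min([6, 7, 9, 10]) = 6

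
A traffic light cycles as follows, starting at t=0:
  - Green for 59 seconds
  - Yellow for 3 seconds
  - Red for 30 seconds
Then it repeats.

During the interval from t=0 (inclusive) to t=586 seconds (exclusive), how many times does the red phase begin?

Answer: 6

Derivation:
Cycle = 59+3+30 = 92s
red phase starts at t = k*92 + 62 for k=0,1,2,...
Need k*92+62 < 586 → k < 5.696
k ∈ {0, ..., 5} → 6 starts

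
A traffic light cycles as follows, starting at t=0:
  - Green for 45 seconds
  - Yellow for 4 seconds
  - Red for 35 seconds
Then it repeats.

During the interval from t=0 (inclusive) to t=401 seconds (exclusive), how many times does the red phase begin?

Answer: 5

Derivation:
Cycle = 45+4+35 = 84s
red phase starts at t = k*84 + 49 for k=0,1,2,...
Need k*84+49 < 401 → k < 4.190
k ∈ {0, ..., 4} → 5 starts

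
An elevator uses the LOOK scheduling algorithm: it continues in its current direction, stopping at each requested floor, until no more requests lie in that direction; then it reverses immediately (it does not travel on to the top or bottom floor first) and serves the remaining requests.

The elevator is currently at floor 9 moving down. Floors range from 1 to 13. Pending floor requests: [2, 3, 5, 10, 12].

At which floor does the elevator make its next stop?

Answer: 5

Derivation:
Current floor: 9, direction: down
Requests above: [10, 12]
Requests below: [2, 3, 5]
Moving down and requests lie below → nearest below is max([2, 3, 5]) = 5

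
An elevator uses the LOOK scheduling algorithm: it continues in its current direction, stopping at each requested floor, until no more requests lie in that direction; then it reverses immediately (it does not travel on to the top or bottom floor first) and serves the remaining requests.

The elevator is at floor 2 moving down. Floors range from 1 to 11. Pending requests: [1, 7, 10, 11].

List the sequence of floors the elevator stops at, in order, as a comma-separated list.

Answer: 1, 7, 10, 11

Derivation:
Current: 2, moving DOWN
Serve below first (descending): [1]
Then reverse, serve above (ascending): [7, 10, 11]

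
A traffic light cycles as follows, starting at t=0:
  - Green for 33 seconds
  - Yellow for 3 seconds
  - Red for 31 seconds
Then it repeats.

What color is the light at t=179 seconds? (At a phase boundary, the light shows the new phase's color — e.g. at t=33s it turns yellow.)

Answer: red

Derivation:
Cycle length = 33 + 3 + 31 = 67s
t = 179, phase_t = 179 mod 67 = 45
45 >= 36 → RED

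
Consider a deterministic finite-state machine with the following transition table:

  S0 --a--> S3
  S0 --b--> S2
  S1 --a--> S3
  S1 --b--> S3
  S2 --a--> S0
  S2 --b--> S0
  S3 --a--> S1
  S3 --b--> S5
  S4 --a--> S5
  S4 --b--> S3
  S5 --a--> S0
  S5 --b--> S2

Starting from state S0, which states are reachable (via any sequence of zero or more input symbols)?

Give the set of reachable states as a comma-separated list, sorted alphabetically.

Answer: S0, S1, S2, S3, S5

Derivation:
BFS from S0:
  visit S0: S0--a-->S3 (new), S0--b-->S2 (new)
  visit S3: S3--a-->S1 (new), S3--b-->S5 (new)
  visit S2: S2--a-->S0 (seen), S2--b-->S0 (seen)
  visit S1: S1--a-->S3 (seen), S1--b-->S3 (seen)
  visit S5: S5--a-->S0 (seen), S5--b-->S2 (seen)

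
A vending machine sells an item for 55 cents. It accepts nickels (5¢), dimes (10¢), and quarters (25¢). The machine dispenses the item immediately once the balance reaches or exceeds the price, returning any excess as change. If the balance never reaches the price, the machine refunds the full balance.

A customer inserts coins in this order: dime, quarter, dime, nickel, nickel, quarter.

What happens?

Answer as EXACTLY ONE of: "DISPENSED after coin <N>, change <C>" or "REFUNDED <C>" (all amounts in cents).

Price: 55¢
Coin 1 (dime, 10¢): balance = 10¢
Coin 2 (quarter, 25¢): balance = 35¢
Coin 3 (dime, 10¢): balance = 45¢
Coin 4 (nickel, 5¢): balance = 50¢
Coin 5 (nickel, 5¢): balance = 55¢
  → balance >= price → DISPENSE, change = 55 - 55 = 0¢

Answer: DISPENSED after coin 5, change 0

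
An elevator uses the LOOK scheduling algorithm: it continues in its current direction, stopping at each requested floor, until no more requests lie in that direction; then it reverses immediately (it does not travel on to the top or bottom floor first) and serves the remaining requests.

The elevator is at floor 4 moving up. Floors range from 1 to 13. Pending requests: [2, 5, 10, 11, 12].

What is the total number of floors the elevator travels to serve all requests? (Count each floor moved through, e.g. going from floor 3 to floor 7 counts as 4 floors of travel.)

Answer: 18

Derivation:
Start at floor 4 moving up, LOOK stop order: [5, 10, 11, 12, 2]
  4 → 5: |5-4| = 1, total = 1
  5 → 10: |10-5| = 5, total = 6
  10 → 11: |11-10| = 1, total = 7
  11 → 12: |12-11| = 1, total = 8
  12 → 2: |2-12| = 10, total = 18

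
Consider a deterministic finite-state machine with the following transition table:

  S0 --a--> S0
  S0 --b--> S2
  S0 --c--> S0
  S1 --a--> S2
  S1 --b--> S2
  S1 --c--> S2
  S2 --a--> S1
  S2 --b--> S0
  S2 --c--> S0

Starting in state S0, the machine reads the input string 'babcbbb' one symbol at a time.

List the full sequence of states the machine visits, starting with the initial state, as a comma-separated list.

Start: S0
  read 'b': S0 --b--> S2
  read 'a': S2 --a--> S1
  read 'b': S1 --b--> S2
  read 'c': S2 --c--> S0
  read 'b': S0 --b--> S2
  read 'b': S2 --b--> S0
  read 'b': S0 --b--> S2

Answer: S0, S2, S1, S2, S0, S2, S0, S2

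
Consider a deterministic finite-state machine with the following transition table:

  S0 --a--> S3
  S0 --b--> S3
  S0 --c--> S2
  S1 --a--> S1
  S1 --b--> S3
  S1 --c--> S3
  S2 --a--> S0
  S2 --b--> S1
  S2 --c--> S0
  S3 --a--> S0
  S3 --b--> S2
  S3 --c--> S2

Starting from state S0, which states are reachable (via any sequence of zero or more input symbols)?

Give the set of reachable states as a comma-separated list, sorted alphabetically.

Answer: S0, S1, S2, S3

Derivation:
BFS from S0:
  visit S0: S0--a-->S3 (new), S0--b-->S3 (seen), S0--c-->S2 (new)
  visit S3: S3--a-->S0 (seen), S3--b-->S2 (seen), S3--c-->S2 (seen)
  visit S2: S2--a-->S0 (seen), S2--b-->S1 (new), S2--c-->S0 (seen)
  visit S1: S1--a-->S1 (seen), S1--b-->S3 (seen), S1--c-->S3 (seen)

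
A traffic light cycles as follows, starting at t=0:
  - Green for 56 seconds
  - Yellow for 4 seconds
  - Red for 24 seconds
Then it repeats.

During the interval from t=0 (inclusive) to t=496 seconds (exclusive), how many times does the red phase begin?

Cycle = 56+4+24 = 84s
red phase starts at t = k*84 + 60 for k=0,1,2,...
Need k*84+60 < 496 → k < 5.190
k ∈ {0, ..., 5} → 6 starts

Answer: 6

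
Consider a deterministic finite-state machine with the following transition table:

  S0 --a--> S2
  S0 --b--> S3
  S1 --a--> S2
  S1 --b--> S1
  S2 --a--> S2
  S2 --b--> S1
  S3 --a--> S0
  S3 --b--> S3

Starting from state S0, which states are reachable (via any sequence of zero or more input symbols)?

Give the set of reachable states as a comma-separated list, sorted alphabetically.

BFS from S0:
  visit S0: S0--a-->S2 (new), S0--b-->S3 (new)
  visit S2: S2--a-->S2 (seen), S2--b-->S1 (new)
  visit S3: S3--a-->S0 (seen), S3--b-->S3 (seen)
  visit S1: S1--a-->S2 (seen), S1--b-->S1 (seen)

Answer: S0, S1, S2, S3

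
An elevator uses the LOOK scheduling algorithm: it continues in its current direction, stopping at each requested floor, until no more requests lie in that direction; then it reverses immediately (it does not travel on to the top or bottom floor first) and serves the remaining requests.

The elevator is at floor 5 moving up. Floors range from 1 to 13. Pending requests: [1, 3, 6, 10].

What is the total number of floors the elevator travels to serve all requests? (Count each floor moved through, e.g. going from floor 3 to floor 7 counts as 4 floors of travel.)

Answer: 14

Derivation:
Start at floor 5 moving up, LOOK stop order: [6, 10, 3, 1]
  5 → 6: |6-5| = 1, total = 1
  6 → 10: |10-6| = 4, total = 5
  10 → 3: |3-10| = 7, total = 12
  3 → 1: |1-3| = 2, total = 14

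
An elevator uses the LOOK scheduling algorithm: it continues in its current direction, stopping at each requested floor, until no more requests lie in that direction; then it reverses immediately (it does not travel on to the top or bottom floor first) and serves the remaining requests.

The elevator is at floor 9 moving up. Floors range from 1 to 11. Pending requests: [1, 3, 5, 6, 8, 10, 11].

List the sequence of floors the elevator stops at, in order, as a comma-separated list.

Current: 9, moving UP
Serve above first (ascending): [10, 11]
Then reverse, serve below (descending): [8, 6, 5, 3, 1]

Answer: 10, 11, 8, 6, 5, 3, 1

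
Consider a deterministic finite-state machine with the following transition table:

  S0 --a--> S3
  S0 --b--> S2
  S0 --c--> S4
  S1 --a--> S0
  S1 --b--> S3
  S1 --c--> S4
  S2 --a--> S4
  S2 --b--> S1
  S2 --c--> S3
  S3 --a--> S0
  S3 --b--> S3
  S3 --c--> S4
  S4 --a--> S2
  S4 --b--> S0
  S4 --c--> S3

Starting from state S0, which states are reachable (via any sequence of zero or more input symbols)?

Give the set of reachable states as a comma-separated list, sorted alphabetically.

Answer: S0, S1, S2, S3, S4

Derivation:
BFS from S0:
  visit S0: S0--a-->S3 (new), S0--b-->S2 (new), S0--c-->S4 (new)
  visit S3: S3--a-->S0 (seen), S3--b-->S3 (seen), S3--c-->S4 (seen)
  visit S2: S2--a-->S4 (seen), S2--b-->S1 (new), S2--c-->S3 (seen)
  visit S4: S4--a-->S2 (seen), S4--b-->S0 (seen), S4--c-->S3 (seen)
  visit S1: S1--a-->S0 (seen), S1--b-->S3 (seen), S1--c-->S4 (seen)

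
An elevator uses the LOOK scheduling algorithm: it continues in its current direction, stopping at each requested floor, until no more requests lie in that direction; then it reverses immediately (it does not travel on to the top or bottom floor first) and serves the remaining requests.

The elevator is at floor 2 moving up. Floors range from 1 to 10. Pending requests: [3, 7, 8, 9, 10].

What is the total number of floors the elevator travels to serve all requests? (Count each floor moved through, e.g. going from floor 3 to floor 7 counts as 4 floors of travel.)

Answer: 8

Derivation:
Start at floor 2 moving up, LOOK stop order: [3, 7, 8, 9, 10]
  2 → 3: |3-2| = 1, total = 1
  3 → 7: |7-3| = 4, total = 5
  7 → 8: |8-7| = 1, total = 6
  8 → 9: |9-8| = 1, total = 7
  9 → 10: |10-9| = 1, total = 8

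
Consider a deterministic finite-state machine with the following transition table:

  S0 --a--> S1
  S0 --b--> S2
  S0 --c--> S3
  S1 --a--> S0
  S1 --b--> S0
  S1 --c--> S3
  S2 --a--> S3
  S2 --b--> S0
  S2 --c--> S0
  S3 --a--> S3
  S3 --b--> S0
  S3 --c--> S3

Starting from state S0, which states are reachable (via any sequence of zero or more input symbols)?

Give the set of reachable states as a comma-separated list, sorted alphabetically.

Answer: S0, S1, S2, S3

Derivation:
BFS from S0:
  visit S0: S0--a-->S1 (new), S0--b-->S2 (new), S0--c-->S3 (new)
  visit S1: S1--a-->S0 (seen), S1--b-->S0 (seen), S1--c-->S3 (seen)
  visit S2: S2--a-->S3 (seen), S2--b-->S0 (seen), S2--c-->S0 (seen)
  visit S3: S3--a-->S3 (seen), S3--b-->S0 (seen), S3--c-->S3 (seen)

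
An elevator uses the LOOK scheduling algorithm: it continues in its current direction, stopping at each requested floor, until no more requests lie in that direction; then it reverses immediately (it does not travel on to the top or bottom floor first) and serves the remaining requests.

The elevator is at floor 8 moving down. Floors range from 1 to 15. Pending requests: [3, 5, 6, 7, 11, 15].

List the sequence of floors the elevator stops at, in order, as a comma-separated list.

Answer: 7, 6, 5, 3, 11, 15

Derivation:
Current: 8, moving DOWN
Serve below first (descending): [7, 6, 5, 3]
Then reverse, serve above (ascending): [11, 15]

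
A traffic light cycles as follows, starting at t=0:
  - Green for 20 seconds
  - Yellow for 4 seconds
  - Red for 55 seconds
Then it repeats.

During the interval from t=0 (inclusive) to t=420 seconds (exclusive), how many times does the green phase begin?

Cycle = 20+4+55 = 79s
green phase starts at t = k*79 + 0 for k=0,1,2,...
Need k*79+0 < 420 → k < 5.316
k ∈ {0, ..., 5} → 6 starts

Answer: 6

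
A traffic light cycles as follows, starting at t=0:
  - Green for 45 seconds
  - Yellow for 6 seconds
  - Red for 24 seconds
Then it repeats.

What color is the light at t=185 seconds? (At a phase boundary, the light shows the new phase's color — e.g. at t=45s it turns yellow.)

Cycle length = 45 + 6 + 24 = 75s
t = 185, phase_t = 185 mod 75 = 35
35 < 45 (green end) → GREEN

Answer: green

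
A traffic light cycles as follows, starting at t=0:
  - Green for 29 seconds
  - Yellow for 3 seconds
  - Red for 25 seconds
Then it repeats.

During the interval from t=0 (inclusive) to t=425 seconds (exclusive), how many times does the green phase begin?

Cycle = 29+3+25 = 57s
green phase starts at t = k*57 + 0 for k=0,1,2,...
Need k*57+0 < 425 → k < 7.456
k ∈ {0, ..., 7} → 8 starts

Answer: 8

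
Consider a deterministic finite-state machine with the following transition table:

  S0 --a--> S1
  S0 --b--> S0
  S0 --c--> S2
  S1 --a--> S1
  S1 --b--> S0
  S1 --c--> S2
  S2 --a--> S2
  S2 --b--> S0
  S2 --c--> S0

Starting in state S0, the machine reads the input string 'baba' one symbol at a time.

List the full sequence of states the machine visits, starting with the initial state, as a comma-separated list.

Start: S0
  read 'b': S0 --b--> S0
  read 'a': S0 --a--> S1
  read 'b': S1 --b--> S0
  read 'a': S0 --a--> S1

Answer: S0, S0, S1, S0, S1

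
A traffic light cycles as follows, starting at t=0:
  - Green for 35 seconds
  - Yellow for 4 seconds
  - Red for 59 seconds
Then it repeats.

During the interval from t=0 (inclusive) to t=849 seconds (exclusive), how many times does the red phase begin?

Cycle = 35+4+59 = 98s
red phase starts at t = k*98 + 39 for k=0,1,2,...
Need k*98+39 < 849 → k < 8.265
k ∈ {0, ..., 8} → 9 starts

Answer: 9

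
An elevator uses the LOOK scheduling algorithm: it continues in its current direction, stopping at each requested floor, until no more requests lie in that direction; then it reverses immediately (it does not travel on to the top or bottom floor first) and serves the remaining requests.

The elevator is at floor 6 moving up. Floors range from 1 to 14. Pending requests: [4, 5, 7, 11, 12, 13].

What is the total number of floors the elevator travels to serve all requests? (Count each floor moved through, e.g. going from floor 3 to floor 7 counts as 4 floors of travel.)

Start at floor 6 moving up, LOOK stop order: [7, 11, 12, 13, 5, 4]
  6 → 7: |7-6| = 1, total = 1
  7 → 11: |11-7| = 4, total = 5
  11 → 12: |12-11| = 1, total = 6
  12 → 13: |13-12| = 1, total = 7
  13 → 5: |5-13| = 8, total = 15
  5 → 4: |4-5| = 1, total = 16

Answer: 16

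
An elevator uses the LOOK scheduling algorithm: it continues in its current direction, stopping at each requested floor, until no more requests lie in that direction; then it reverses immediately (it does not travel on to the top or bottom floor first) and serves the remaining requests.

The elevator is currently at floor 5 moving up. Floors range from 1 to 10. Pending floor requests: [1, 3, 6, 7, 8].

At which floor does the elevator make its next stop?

Answer: 6

Derivation:
Current floor: 5, direction: up
Requests above: [6, 7, 8]
Requests below: [1, 3]
Moving up and requests lie above → nearest above is min([6, 7, 8]) = 6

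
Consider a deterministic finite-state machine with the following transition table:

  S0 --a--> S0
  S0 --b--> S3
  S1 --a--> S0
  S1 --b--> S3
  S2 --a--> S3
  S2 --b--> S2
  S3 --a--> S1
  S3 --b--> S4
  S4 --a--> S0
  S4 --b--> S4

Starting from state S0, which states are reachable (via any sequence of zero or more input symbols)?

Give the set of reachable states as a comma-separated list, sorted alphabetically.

Answer: S0, S1, S3, S4

Derivation:
BFS from S0:
  visit S0: S0--a-->S0 (seen), S0--b-->S3 (new)
  visit S3: S3--a-->S1 (new), S3--b-->S4 (new)
  visit S1: S1--a-->S0 (seen), S1--b-->S3 (seen)
  visit S4: S4--a-->S0 (seen), S4--b-->S4 (seen)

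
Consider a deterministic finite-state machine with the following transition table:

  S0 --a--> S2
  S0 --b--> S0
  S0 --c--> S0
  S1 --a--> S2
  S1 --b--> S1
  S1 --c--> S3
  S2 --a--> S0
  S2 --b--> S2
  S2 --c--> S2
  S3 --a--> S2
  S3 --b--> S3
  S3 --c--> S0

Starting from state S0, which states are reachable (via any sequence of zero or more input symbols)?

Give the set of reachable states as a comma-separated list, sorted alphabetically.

BFS from S0:
  visit S0: S0--a-->S2 (new), S0--b-->S0 (seen), S0--c-->S0 (seen)
  visit S2: S2--a-->S0 (seen), S2--b-->S2 (seen), S2--c-->S2 (seen)

Answer: S0, S2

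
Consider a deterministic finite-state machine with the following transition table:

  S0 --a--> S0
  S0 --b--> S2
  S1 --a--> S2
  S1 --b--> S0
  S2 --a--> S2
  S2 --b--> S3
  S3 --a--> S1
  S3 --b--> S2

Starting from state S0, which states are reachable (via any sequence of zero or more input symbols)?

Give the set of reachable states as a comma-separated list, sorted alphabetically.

Answer: S0, S1, S2, S3

Derivation:
BFS from S0:
  visit S0: S0--a-->S0 (seen), S0--b-->S2 (new)
  visit S2: S2--a-->S2 (seen), S2--b-->S3 (new)
  visit S3: S3--a-->S1 (new), S3--b-->S2 (seen)
  visit S1: S1--a-->S2 (seen), S1--b-->S0 (seen)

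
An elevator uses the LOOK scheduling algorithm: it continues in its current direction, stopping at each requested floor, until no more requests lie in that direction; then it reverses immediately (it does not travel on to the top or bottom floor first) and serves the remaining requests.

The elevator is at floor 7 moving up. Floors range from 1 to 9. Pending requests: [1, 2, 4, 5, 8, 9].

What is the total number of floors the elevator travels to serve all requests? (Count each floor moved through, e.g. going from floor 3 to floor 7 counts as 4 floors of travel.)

Start at floor 7 moving up, LOOK stop order: [8, 9, 5, 4, 2, 1]
  7 → 8: |8-7| = 1, total = 1
  8 → 9: |9-8| = 1, total = 2
  9 → 5: |5-9| = 4, total = 6
  5 → 4: |4-5| = 1, total = 7
  4 → 2: |2-4| = 2, total = 9
  2 → 1: |1-2| = 1, total = 10

Answer: 10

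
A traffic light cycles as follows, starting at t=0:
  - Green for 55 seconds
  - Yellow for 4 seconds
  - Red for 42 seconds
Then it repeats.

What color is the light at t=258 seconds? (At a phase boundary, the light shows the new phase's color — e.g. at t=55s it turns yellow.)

Answer: yellow

Derivation:
Cycle length = 55 + 4 + 42 = 101s
t = 258, phase_t = 258 mod 101 = 56
55 <= 56 < 59 (yellow end) → YELLOW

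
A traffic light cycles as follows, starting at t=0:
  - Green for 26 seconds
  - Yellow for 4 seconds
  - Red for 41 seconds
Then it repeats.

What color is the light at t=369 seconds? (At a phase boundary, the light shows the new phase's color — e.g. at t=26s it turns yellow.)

Cycle length = 26 + 4 + 41 = 71s
t = 369, phase_t = 369 mod 71 = 14
14 < 26 (green end) → GREEN

Answer: green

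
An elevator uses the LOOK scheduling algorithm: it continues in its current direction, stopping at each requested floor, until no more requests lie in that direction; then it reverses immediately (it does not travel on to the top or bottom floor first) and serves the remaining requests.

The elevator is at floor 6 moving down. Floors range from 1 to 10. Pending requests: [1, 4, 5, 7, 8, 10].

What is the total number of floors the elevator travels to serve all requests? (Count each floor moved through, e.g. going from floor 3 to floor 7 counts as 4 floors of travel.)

Start at floor 6 moving down, LOOK stop order: [5, 4, 1, 7, 8, 10]
  6 → 5: |5-6| = 1, total = 1
  5 → 4: |4-5| = 1, total = 2
  4 → 1: |1-4| = 3, total = 5
  1 → 7: |7-1| = 6, total = 11
  7 → 8: |8-7| = 1, total = 12
  8 → 10: |10-8| = 2, total = 14

Answer: 14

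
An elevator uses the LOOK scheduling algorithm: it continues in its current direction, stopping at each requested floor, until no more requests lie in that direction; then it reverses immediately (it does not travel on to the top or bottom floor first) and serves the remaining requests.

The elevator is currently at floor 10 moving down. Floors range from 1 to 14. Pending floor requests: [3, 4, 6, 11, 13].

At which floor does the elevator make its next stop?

Answer: 6

Derivation:
Current floor: 10, direction: down
Requests above: [11, 13]
Requests below: [3, 4, 6]
Moving down and requests lie below → nearest below is max([3, 4, 6]) = 6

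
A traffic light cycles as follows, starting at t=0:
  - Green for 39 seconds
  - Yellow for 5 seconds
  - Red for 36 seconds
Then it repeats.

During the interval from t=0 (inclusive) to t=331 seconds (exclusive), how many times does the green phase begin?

Answer: 5

Derivation:
Cycle = 39+5+36 = 80s
green phase starts at t = k*80 + 0 for k=0,1,2,...
Need k*80+0 < 331 → k < 4.138
k ∈ {0, ..., 4} → 5 starts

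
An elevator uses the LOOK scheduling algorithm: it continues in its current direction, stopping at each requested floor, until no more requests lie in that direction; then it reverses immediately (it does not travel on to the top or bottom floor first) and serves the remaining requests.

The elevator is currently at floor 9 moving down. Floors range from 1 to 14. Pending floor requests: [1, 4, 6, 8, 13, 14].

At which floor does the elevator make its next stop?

Current floor: 9, direction: down
Requests above: [13, 14]
Requests below: [1, 4, 6, 8]
Moving down and requests lie below → nearest below is max([1, 4, 6, 8]) = 8

Answer: 8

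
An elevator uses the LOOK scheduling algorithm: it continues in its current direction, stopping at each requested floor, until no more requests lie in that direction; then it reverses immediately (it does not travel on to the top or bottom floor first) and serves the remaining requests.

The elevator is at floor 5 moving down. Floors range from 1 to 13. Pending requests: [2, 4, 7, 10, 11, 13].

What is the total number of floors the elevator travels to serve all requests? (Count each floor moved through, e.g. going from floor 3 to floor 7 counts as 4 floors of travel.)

Start at floor 5 moving down, LOOK stop order: [4, 2, 7, 10, 11, 13]
  5 → 4: |4-5| = 1, total = 1
  4 → 2: |2-4| = 2, total = 3
  2 → 7: |7-2| = 5, total = 8
  7 → 10: |10-7| = 3, total = 11
  10 → 11: |11-10| = 1, total = 12
  11 → 13: |13-11| = 2, total = 14

Answer: 14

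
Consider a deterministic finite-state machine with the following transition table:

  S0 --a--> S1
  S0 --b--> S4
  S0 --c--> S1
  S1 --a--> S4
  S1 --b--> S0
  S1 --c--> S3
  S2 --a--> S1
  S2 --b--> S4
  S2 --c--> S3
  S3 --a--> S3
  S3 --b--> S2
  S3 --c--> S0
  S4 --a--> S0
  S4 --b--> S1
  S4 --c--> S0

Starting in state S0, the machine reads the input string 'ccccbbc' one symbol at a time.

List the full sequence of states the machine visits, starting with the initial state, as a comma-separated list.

Answer: S0, S1, S3, S0, S1, S0, S4, S0

Derivation:
Start: S0
  read 'c': S0 --c--> S1
  read 'c': S1 --c--> S3
  read 'c': S3 --c--> S0
  read 'c': S0 --c--> S1
  read 'b': S1 --b--> S0
  read 'b': S0 --b--> S4
  read 'c': S4 --c--> S0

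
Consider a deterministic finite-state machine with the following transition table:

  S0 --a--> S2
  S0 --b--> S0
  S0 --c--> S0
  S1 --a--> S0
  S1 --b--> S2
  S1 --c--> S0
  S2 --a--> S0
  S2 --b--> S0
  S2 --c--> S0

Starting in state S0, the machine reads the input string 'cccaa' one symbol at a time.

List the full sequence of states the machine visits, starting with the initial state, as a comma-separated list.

Answer: S0, S0, S0, S0, S2, S0

Derivation:
Start: S0
  read 'c': S0 --c--> S0
  read 'c': S0 --c--> S0
  read 'c': S0 --c--> S0
  read 'a': S0 --a--> S2
  read 'a': S2 --a--> S0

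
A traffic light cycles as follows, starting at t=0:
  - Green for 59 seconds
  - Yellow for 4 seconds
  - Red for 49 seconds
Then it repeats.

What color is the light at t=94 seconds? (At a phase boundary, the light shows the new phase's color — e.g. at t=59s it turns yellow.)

Answer: red

Derivation:
Cycle length = 59 + 4 + 49 = 112s
t = 94, phase_t = 94 mod 112 = 94
94 >= 63 → RED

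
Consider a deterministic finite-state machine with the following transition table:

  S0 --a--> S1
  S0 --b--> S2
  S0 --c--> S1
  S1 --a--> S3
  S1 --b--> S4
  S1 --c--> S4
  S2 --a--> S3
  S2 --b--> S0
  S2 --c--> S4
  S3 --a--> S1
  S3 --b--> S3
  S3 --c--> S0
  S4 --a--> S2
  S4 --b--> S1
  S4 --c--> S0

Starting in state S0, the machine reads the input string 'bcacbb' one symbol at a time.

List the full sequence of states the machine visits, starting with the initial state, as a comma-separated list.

Answer: S0, S2, S4, S2, S4, S1, S4

Derivation:
Start: S0
  read 'b': S0 --b--> S2
  read 'c': S2 --c--> S4
  read 'a': S4 --a--> S2
  read 'c': S2 --c--> S4
  read 'b': S4 --b--> S1
  read 'b': S1 --b--> S4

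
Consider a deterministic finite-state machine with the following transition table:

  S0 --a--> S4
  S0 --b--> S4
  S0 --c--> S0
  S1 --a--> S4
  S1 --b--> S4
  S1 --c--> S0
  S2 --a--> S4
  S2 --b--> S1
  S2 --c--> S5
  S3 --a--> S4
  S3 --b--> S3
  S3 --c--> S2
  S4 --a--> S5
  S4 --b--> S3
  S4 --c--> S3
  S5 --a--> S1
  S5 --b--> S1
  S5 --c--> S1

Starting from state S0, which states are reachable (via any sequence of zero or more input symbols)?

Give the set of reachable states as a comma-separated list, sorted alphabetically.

Answer: S0, S1, S2, S3, S4, S5

Derivation:
BFS from S0:
  visit S0: S0--a-->S4 (new), S0--b-->S4 (seen), S0--c-->S0 (seen)
  visit S4: S4--a-->S5 (new), S4--b-->S3 (new), S4--c-->S3 (seen)
  visit S5: S5--a-->S1 (new), S5--b-->S1 (seen), S5--c-->S1 (seen)
  visit S3: S3--a-->S4 (seen), S3--b-->S3 (seen), S3--c-->S2 (new)
  visit S1: S1--a-->S4 (seen), S1--b-->S4 (seen), S1--c-->S0 (seen)
  visit S2: S2--a-->S4 (seen), S2--b-->S1 (seen), S2--c-->S5 (seen)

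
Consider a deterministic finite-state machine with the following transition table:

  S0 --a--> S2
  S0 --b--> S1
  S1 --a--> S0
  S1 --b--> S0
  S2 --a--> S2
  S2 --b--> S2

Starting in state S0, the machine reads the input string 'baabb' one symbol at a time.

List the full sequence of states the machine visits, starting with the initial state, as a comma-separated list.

Answer: S0, S1, S0, S2, S2, S2

Derivation:
Start: S0
  read 'b': S0 --b--> S1
  read 'a': S1 --a--> S0
  read 'a': S0 --a--> S2
  read 'b': S2 --b--> S2
  read 'b': S2 --b--> S2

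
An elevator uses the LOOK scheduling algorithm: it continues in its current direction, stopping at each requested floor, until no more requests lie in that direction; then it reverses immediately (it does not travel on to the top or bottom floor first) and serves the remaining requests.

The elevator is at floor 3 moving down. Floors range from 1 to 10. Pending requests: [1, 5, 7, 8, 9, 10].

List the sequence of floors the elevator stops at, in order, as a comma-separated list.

Current: 3, moving DOWN
Serve below first (descending): [1]
Then reverse, serve above (ascending): [5, 7, 8, 9, 10]

Answer: 1, 5, 7, 8, 9, 10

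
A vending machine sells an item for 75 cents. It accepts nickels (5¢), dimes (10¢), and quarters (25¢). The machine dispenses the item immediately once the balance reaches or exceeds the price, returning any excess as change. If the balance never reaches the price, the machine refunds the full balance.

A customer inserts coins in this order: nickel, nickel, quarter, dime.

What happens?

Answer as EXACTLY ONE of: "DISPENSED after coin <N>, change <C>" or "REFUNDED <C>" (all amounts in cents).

Price: 75¢
Coin 1 (nickel, 5¢): balance = 5¢
Coin 2 (nickel, 5¢): balance = 10¢
Coin 3 (quarter, 25¢): balance = 35¢
Coin 4 (dime, 10¢): balance = 45¢
All coins inserted, balance 45¢ < price 75¢ → REFUND 45¢

Answer: REFUNDED 45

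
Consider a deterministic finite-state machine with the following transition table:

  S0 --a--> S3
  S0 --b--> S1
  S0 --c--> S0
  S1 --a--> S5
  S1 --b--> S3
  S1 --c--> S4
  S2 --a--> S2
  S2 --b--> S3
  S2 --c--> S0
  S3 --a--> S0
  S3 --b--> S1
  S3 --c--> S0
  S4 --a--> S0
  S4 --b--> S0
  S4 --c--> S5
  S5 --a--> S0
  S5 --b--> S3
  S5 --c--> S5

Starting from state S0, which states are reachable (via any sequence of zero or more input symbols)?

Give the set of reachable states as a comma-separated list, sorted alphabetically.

BFS from S0:
  visit S0: S0--a-->S3 (new), S0--b-->S1 (new), S0--c-->S0 (seen)
  visit S3: S3--a-->S0 (seen), S3--b-->S1 (seen), S3--c-->S0 (seen)
  visit S1: S1--a-->S5 (new), S1--b-->S3 (seen), S1--c-->S4 (new)
  visit S5: S5--a-->S0 (seen), S5--b-->S3 (seen), S5--c-->S5 (seen)
  visit S4: S4--a-->S0 (seen), S4--b-->S0 (seen), S4--c-->S5 (seen)

Answer: S0, S1, S3, S4, S5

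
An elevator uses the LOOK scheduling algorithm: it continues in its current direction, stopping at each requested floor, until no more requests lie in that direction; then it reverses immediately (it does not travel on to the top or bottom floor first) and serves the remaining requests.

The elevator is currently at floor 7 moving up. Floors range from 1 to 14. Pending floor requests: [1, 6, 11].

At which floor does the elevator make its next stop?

Current floor: 7, direction: up
Requests above: [11]
Requests below: [1, 6]
Moving up and requests lie above → nearest above is min([11]) = 11

Answer: 11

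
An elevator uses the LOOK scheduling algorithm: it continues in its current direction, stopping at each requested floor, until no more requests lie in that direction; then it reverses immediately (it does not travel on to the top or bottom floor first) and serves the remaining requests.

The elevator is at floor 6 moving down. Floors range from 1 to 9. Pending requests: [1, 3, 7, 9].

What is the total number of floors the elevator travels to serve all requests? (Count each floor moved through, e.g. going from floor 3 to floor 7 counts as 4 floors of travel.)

Answer: 13

Derivation:
Start at floor 6 moving down, LOOK stop order: [3, 1, 7, 9]
  6 → 3: |3-6| = 3, total = 3
  3 → 1: |1-3| = 2, total = 5
  1 → 7: |7-1| = 6, total = 11
  7 → 9: |9-7| = 2, total = 13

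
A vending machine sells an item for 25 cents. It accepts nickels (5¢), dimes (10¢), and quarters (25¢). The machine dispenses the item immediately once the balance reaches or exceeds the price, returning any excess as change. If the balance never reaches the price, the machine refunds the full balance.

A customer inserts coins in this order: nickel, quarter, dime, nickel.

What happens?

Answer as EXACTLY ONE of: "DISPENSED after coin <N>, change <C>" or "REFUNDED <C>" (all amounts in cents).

Price: 25¢
Coin 1 (nickel, 5¢): balance = 5¢
Coin 2 (quarter, 25¢): balance = 30¢
  → balance >= price → DISPENSE, change = 30 - 25 = 5¢

Answer: DISPENSED after coin 2, change 5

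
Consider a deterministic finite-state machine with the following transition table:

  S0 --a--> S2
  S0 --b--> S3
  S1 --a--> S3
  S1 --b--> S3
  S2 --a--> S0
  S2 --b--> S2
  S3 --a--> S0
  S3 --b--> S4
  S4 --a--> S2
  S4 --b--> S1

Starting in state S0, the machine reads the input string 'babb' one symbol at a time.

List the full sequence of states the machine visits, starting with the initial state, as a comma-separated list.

Answer: S0, S3, S0, S3, S4

Derivation:
Start: S0
  read 'b': S0 --b--> S3
  read 'a': S3 --a--> S0
  read 'b': S0 --b--> S3
  read 'b': S3 --b--> S4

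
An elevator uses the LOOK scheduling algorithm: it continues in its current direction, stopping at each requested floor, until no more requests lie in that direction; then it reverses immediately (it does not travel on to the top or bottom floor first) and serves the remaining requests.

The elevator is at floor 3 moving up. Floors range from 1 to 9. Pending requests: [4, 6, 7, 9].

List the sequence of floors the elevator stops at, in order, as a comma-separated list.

Current: 3, moving UP
Serve above first (ascending): [4, 6, 7, 9]
Then reverse, serve below (descending): []

Answer: 4, 6, 7, 9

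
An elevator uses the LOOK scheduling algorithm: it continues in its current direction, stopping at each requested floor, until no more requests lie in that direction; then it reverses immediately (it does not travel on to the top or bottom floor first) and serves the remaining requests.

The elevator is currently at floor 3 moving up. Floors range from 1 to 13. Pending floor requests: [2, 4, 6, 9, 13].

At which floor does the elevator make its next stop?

Current floor: 3, direction: up
Requests above: [4, 6, 9, 13]
Requests below: [2]
Moving up and requests lie above → nearest above is min([4, 6, 9, 13]) = 4

Answer: 4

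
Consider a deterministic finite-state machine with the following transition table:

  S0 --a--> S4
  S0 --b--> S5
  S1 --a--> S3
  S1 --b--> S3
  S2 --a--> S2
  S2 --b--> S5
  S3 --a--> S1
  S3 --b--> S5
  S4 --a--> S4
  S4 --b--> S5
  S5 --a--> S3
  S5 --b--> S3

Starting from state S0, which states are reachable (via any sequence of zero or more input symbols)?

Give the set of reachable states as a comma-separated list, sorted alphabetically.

BFS from S0:
  visit S0: S0--a-->S4 (new), S0--b-->S5 (new)
  visit S4: S4--a-->S4 (seen), S4--b-->S5 (seen)
  visit S5: S5--a-->S3 (new), S5--b-->S3 (seen)
  visit S3: S3--a-->S1 (new), S3--b-->S5 (seen)
  visit S1: S1--a-->S3 (seen), S1--b-->S3 (seen)

Answer: S0, S1, S3, S4, S5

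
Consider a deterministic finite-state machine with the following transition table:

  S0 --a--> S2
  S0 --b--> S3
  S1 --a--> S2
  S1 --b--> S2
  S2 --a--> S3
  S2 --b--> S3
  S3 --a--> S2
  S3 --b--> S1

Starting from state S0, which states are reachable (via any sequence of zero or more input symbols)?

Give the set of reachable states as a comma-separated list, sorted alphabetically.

Answer: S0, S1, S2, S3

Derivation:
BFS from S0:
  visit S0: S0--a-->S2 (new), S0--b-->S3 (new)
  visit S2: S2--a-->S3 (seen), S2--b-->S3 (seen)
  visit S3: S3--a-->S2 (seen), S3--b-->S1 (new)
  visit S1: S1--a-->S2 (seen), S1--b-->S2 (seen)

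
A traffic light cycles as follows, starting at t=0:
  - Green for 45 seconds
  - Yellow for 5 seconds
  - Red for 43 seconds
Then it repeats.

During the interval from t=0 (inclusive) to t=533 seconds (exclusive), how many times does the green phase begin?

Cycle = 45+5+43 = 93s
green phase starts at t = k*93 + 0 for k=0,1,2,...
Need k*93+0 < 533 → k < 5.731
k ∈ {0, ..., 5} → 6 starts

Answer: 6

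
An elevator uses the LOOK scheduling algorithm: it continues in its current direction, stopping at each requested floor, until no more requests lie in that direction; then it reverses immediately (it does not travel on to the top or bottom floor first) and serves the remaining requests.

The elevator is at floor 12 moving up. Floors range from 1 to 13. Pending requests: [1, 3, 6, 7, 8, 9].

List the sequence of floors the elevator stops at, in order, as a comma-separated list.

Current: 12, moving UP
Serve above first (ascending): []
Then reverse, serve below (descending): [9, 8, 7, 6, 3, 1]

Answer: 9, 8, 7, 6, 3, 1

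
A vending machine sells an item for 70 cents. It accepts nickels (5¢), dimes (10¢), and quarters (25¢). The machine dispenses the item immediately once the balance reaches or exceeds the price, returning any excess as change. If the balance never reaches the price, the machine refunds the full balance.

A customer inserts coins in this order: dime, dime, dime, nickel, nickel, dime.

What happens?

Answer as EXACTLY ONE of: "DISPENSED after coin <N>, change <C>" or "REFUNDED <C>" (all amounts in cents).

Answer: REFUNDED 50

Derivation:
Price: 70¢
Coin 1 (dime, 10¢): balance = 10¢
Coin 2 (dime, 10¢): balance = 20¢
Coin 3 (dime, 10¢): balance = 30¢
Coin 4 (nickel, 5¢): balance = 35¢
Coin 5 (nickel, 5¢): balance = 40¢
Coin 6 (dime, 10¢): balance = 50¢
All coins inserted, balance 50¢ < price 70¢ → REFUND 50¢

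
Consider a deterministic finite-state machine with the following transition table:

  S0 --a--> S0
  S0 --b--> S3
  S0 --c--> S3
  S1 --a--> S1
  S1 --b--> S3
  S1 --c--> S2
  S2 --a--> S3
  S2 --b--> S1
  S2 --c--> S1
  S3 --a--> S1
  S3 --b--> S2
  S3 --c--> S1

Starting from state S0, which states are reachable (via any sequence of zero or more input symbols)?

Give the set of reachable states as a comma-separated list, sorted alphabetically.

Answer: S0, S1, S2, S3

Derivation:
BFS from S0:
  visit S0: S0--a-->S0 (seen), S0--b-->S3 (new), S0--c-->S3 (seen)
  visit S3: S3--a-->S1 (new), S3--b-->S2 (new), S3--c-->S1 (seen)
  visit S1: S1--a-->S1 (seen), S1--b-->S3 (seen), S1--c-->S2 (seen)
  visit S2: S2--a-->S3 (seen), S2--b-->S1 (seen), S2--c-->S1 (seen)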